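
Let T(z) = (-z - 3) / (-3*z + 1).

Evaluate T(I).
Substitute z = I:
  numerator:   -(I) - 3 = -3 - I
  denominator: -3*(I) + 1 = 1 - 3*I
T(I) = (-3 - I)/(1 - 3*I); multiplying numerator and denominator by the conjugate 1 + 3*I gives (-10*I)/10 = -I

Final answer: -I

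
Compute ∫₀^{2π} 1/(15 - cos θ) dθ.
sqrt(14)*pi/28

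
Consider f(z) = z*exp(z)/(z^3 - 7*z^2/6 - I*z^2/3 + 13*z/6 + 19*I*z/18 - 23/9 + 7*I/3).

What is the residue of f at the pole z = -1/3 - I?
Write f(z) = P(z)/Q(z) with P(z) = z*exp(z) and Q(z) = z^3 - 7*z^2/6 - I*z^2/3 + 13*z/6 + 19*I*z/18 - 23/9 + 7*I/3.
The denominator factors as Q(z) = (z - 3/2 + 2*I/3)*(z + 1/3 + I)*(z - 2*I), so z = -1/3 - I is a simple zero of Q and P is analytic there; z = -1/3 - I is therefore a simple pole and
  Res(f, z₀) = P(z₀)/Q'(z₀).

Q'(z) = 3*z^2 - 7*z/3 - 2*I*z/3 + 13/6 + 19*I/18, so Q'(-1/3 - I) = -7/18 + 101*I/18.
P(-1/3 - I) = (-1/3 - I)*exp(-1/3 - I).

Res(f, -1/3 - I) = ((-1/3 - I)*exp(-1/3 - I))/(-7/18 + 101*I/18) = (-888/5125 + 366*I/5125)*exp(-1/3 - I)

Final answer: (-888/5125 + 366*I/5125)*exp(-1/3 - I)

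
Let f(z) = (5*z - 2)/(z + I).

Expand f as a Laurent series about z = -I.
Put w = z - (-I), i.e. z = w - I. The denominator is w, so it suffices to rewrite the numerator in powers of w.

P(z) = 5*z - 2
P(w - I) = -2 - 5*I + 5*w

Dividing each term by w:
  f = (-2 - 5*I)/w + 5

Substituting back w = z + I:
  f(z) = (-2 - 5*I)/(z + I) + 5

The series is finite because the numerator is a polynomial; the negative powers form the principal part, and the coefficient of 1/(z + I) gives Res(f, -I) = -2 - 5*I.

Final answer: (-2 - 5*I)/(z + I) + 5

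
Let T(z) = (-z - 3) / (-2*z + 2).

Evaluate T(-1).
-1/2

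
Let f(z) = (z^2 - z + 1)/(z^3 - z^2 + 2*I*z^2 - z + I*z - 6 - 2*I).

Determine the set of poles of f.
{-1 + I, -2*I, 2 - I}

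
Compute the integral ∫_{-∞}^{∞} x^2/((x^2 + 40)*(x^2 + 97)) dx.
Let f(z) = z^2/((z^2 + 40)*(z^2 + 97)). The denominator has no real zeros and deg Q - deg P = 2 ≥ 2, so the integral of f over the upper semicircle |z| = R tends to 0 as R → ∞. Closing the contour in the upper half-plane,
  ∫_{-∞}^{∞} f(x) dx = 2πi · Σ Res(f, z_k)  over the poles with Im z_k > 0.

Zeros of the denominator: z^2 + 40 = 0 gives z = ±2*sqrt(10)*I; z^2 + 97 = 0 gives z = ±sqrt(97)*I.
Upper half-plane: z = 2*sqrt(10)*I, z = sqrt(97)*I (simple).

Each pole is a simple zero of Q(z) = z^4 + 137*z^2 + 3880, so Res(f, z₀) = P(z₀)/Q'(z₀) with P(z) = z^2, Q'(z) = 4*z^3 + 274*z:
  Res(f, 2*sqrt(10)*I) = (-40)/(228*sqrt(10)*I) = sqrt(10)*I/57
  Res(f, sqrt(97)*I) = (-97)/(-114*sqrt(97)*I) = -sqrt(97)*I/114

Sum of residues: I*(-sqrt(97) + 2*sqrt(10))/114
∫_{-∞}^{∞} f(x) dx = 2πi · (I*(-sqrt(97) + 2*sqrt(10))/114) = pi*(-2*sqrt(10) + sqrt(97))/57

Final answer: pi*(-2*sqrt(10) + sqrt(97))/57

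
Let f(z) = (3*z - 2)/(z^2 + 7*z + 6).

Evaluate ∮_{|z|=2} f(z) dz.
By the residue theorem, ∮_C f(z) dz = 2πi · (sum of the residues of f at the poles inside |z| = 2).

The denominator factors as (z + 6)*(z + 1), so the singularities of f are simple poles at z = -6, z = -1.
  |-6|² = 36 > 4 = 2², so this pole is outside the contour.
  |-1|² = 1 < 4 = 2², so this pole is inside the contour.

With P(z) = 3*z - 2 and Q(z) = z^2 + 7*z + 6, each pole is simple, so Res(f, z₀) = P(z₀)/Q'(z₀) with Q'(z) = 2*z + 7.
  Res(f, -1) = P(-1)/Q'(-1) = (-5)/(5) = -1

∮_C f(z) dz = 2πi · (-1) = -2*I*pi

Final answer: -2*I*pi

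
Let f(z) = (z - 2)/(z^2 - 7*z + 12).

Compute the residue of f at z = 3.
Write f(z) = P(z)/Q(z) with P(z) = z - 2 and Q(z) = z^2 - 7*z + 12.
The denominator factors as Q(z) = (z - 3)*(z - 4), so z = 3 is a simple zero of Q and P is analytic there; z = 3 is therefore a simple pole and
  Res(f, z₀) = P(z₀)/Q'(z₀).

Q'(z) = 2*z - 7, so Q'(3) = -1.
P(3) = 1.

Res(f, 3) = (1)/(-1) = -1

Final answer: -1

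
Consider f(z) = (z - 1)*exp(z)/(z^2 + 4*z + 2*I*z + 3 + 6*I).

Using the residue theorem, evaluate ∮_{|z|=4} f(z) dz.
2*pi*exp(-1 - 2*I) + pi*(-2 + 2*I)*exp(-3)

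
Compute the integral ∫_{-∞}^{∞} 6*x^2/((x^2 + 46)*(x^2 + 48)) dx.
Let f(z) = 6*z^2/((z^2 + 46)*(z^2 + 48)). The denominator has no real zeros and deg Q - deg P = 2 ≥ 2, so the integral of f over the upper semicircle |z| = R tends to 0 as R → ∞. Closing the contour in the upper half-plane,
  ∫_{-∞}^{∞} f(x) dx = 2πi · Σ Res(f, z_k)  over the poles with Im z_k > 0.

Zeros of the denominator: z^2 + 46 = 0 gives z = ±sqrt(46)*I; z^2 + 48 = 0 gives z = ±4*sqrt(3)*I.
Upper half-plane: z = 4*sqrt(3)*I, z = sqrt(46)*I (simple).

Each pole is a simple zero of Q(z) = z^4 + 94*z^2 + 2208, so Res(f, z₀) = P(z₀)/Q'(z₀) with P(z) = 6*z^2, Q'(z) = 4*z^3 + 188*z:
  Res(f, 4*sqrt(3)*I) = (-288)/(-16*sqrt(3)*I) = -6*sqrt(3)*I
  Res(f, sqrt(46)*I) = (-276)/(4*sqrt(46)*I) = 3*sqrt(46)*I/2

Sum of residues: 3*I*(-4*sqrt(3) + sqrt(46))/2
∫_{-∞}^{∞} f(x) dx = 2πi · (3*I*(-4*sqrt(3) + sqrt(46))/2) = 3*pi*(-sqrt(46) + 4*sqrt(3))

Final answer: 3*pi*(-sqrt(46) + 4*sqrt(3))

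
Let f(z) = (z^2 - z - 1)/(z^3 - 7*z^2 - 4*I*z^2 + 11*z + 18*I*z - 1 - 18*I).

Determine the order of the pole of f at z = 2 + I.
Factor the denominator:
  z^3 - 7*z^2 - 4*I*z^2 + 11*z + 18*I*z - 1 - 18*I = (z - 2 - I)^2*(z - 3 - 2*I)

The numerator P(z) = z^2 - z - 1 has P(2 + I) = 3*I ≠ 0, so no factor of (z - 2 - I) cancels.
Near z = 2 + I we can therefore write f(z) = g(z)/(z - 2 - I)^2 with g analytic at 2 + I and g(2 + I) ≠ 0 (g is the numerator divided by the remaining denominator factors).

Hence z = 2 + I is a pole of order 2.

Final answer: 2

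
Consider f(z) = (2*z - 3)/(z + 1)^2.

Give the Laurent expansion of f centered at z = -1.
Put w = z - (-1), i.e. z = w - 1. The denominator is w^2, so it suffices to rewrite the numerator in powers of w.

P(z) = 2*z - 3
P(w - 1) = -5 + 2*w

Dividing each term by w^2:
  f = -5/w^2 + 2/w

Substituting back w = z + 1:
  f(z) = -5/(z + 1)^2 + 2/(z + 1)

The series is finite because the numerator is a polynomial; the negative powers form the principal part, and the coefficient of 1/(z + 1) gives Res(f, -1) = 2.

Final answer: -5/(z + 1)^2 + 2/(z + 1)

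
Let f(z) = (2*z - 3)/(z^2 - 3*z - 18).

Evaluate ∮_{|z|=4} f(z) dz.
2*I*pi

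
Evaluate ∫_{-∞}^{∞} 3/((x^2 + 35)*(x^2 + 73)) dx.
Let f(z) = 3/((z^2 + 35)*(z^2 + 73)). The denominator has no real zeros and deg Q - deg P = 4 ≥ 2, so the integral of f over the upper semicircle |z| = R tends to 0 as R → ∞. Closing the contour in the upper half-plane,
  ∫_{-∞}^{∞} f(x) dx = 2πi · Σ Res(f, z_k)  over the poles with Im z_k > 0.

Zeros of the denominator: z^2 + 35 = 0 gives z = ±sqrt(35)*I; z^2 + 73 = 0 gives z = ±sqrt(73)*I.
Upper half-plane: z = sqrt(35)*I, z = sqrt(73)*I (simple).

Each pole is a simple zero of Q(z) = z^4 + 108*z^2 + 2555, so Res(f, z₀) = P(z₀)/Q'(z₀) with P(z) = 3, Q'(z) = 4*z^3 + 216*z:
  Res(f, sqrt(35)*I) = (3)/(76*sqrt(35)*I) = -3*sqrt(35)*I/2660
  Res(f, sqrt(73)*I) = (3)/(-76*sqrt(73)*I) = 3*sqrt(73)*I/5548

Sum of residues: 3*I*(-73*sqrt(35) + 35*sqrt(73))/194180
∫_{-∞}^{∞} f(x) dx = 2πi · (3*I*(-73*sqrt(35) + 35*sqrt(73))/194180) = 3*pi*(-35*sqrt(73) + 73*sqrt(35))/97090

Final answer: 3*pi*(-35*sqrt(73) + 73*sqrt(35))/97090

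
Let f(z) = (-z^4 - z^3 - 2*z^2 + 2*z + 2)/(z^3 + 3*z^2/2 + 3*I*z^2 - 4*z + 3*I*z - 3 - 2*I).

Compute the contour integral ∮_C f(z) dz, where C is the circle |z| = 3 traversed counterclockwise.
By the residue theorem, ∮_C f(z) dz = 2πi · (sum of the residues of f at the poles inside |z| = 3).

The denominator factors as (z + 1 + I)*(z - 1 + I)*(z + 3/2 + I), so the singularities of f are simple poles at z = -1 - I, z = 1 - I, z = -3/2 - I.
  |-1 - I|² = 2 < 9 = 3², so this pole is inside the contour.
  |1 - I|² = 2 < 9 = 3², so this pole is inside the contour.
  |-3/2 - I|² = 13/4 < 9 = 3², so this pole is inside the contour.

With P(z) = -z^4 - z^3 - 2*z^2 + 2*z + 2 and Q(z) = z^3 + 3*z^2/2 + 3*I*z^2 - 4*z + 3*I*z - 3 - 2*I, each pole is simple, so Res(f, z₀) = P(z₀)/Q'(z₀) with Q'(z) = 3*z^2 + 3*z + 6*I*z - 4 + 3*I.
  Res(f, -1 - I) = P(-1 - I)/Q'(-1 - I) = (2 - 4*I)/(-1) = -2 + 4*I
  Res(f, 1 - I) = P(1 - I)/Q'(1 - I) = (10 + 4*I)/(5) = 2 + 4*I/5
  Res(f, -3/2 - I) = P(-3/2 - I)/Q'(-3/2 - I) = (45/16 - 39*I/4)/(5/4) = 9/4 - 39*I/5

Sum of residues inside C: 9/4 - 3*I
∮_C f(z) dz = 2πi · (9/4 - 3*I) = pi*(6 + 9*I/2)

Final answer: pi*(6 + 9*I/2)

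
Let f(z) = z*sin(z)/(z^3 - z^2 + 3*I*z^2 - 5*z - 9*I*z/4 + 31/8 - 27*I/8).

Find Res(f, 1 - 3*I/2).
Write f(z) = P(z)/Q(z) with P(z) = z*sin(z) and Q(z) = z^3 - z^2 + 3*I*z^2 - 5*z - 9*I*z/4 + 31/8 - 27*I/8.
The denominator factors as Q(z) = (z - 1 + 3*I/2)*(z - 3/2 + I/2)*(z + 3/2 + I), so z = 1 - 3*I/2 is a simple zero of Q and P is analytic there; z = 1 - 3*I/2 is therefore a simple pole and
  Res(f, z₀) = P(z₀)/Q'(z₀).

Q'(z) = 3*z^2 - 2*z + 6*I*z - 5 - 9*I/4, so Q'(1 - 3*I/2) = -7/4 - 9*I/4.
P(1 - 3*I/2) = (1 - 3*I/2)*sin(1 - 3*I/2).

Res(f, 1 - 3*I/2) = ((1 - 3*I/2)*sin(1 - 3*I/2))/(-7/4 - 9*I/4) = (1/5 + 3*I/5)*sin(1 - 3*I/2)

Final answer: (1/5 + 3*I/5)*sin(1 - 3*I/2)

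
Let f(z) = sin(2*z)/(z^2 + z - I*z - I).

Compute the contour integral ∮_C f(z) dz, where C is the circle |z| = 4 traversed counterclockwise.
pi*(1 + I)*sin(2) + pi*(-1 + I)*sinh(2)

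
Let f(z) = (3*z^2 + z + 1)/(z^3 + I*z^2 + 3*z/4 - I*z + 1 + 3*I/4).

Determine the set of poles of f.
The singularities of f are the zeros of the denominator. Factoring,
  z^3 + I*z^2 + 3*z/4 - I*z + 1 + 3*I/4 = (z + I)*(z - 1/2 - I)*(z + 1/2 + I)
so the candidates are z = -I, z = 1/2 + I, z = -1/2 - I.

Check the numerator P(z) = 3*z^2 + z + 1 at each one:
  P(-I) = -2 - I ≠ 0, so z = -I is a (simple) pole.
  P(1/2 + I) = -3/4 + 4*I ≠ 0, so z = 1/2 + I is a (simple) pole.
  P(-1/2 - I) = -7/4 + 2*I ≠ 0, so z = -1/2 - I is a (simple) pole.

Poles of f: {-1/2 - I, -I, 1/2 + I}

Final answer: {-1/2 - I, -I, 1/2 + I}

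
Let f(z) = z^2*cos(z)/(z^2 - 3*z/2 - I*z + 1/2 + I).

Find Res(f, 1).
(2/5 + 4*I/5)*cos(1)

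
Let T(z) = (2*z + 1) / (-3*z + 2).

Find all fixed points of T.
T(z) = z means 2*z + 1 = z*(-3*z + 2), i.e.
  -3*z^2 - 1 = 0.
Discriminant: (0)^2 - 4*(-3)*(-1) = -12, so the roots are complex conjugates.
  z = (0 ± I*sqrt(12))/(2*(-3))
Fixed points: {-sqrt(3)*I/3, sqrt(3)*I/3}

Final answer: {-sqrt(3)*I/3, sqrt(3)*I/3}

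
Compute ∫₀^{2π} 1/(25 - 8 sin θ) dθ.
2*sqrt(561)*pi/561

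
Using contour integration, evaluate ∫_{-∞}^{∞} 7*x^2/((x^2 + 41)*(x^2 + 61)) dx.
Let f(z) = 7*z^2/((z^2 + 41)*(z^2 + 61)). The denominator has no real zeros and deg Q - deg P = 2 ≥ 2, so the integral of f over the upper semicircle |z| = R tends to 0 as R → ∞. Closing the contour in the upper half-plane,
  ∫_{-∞}^{∞} f(x) dx = 2πi · Σ Res(f, z_k)  over the poles with Im z_k > 0.

Zeros of the denominator: z^2 + 61 = 0 gives z = ±sqrt(61)*I; z^2 + 41 = 0 gives z = ±sqrt(41)*I.
Upper half-plane: z = sqrt(41)*I, z = sqrt(61)*I (simple).

Each pole is a simple zero of Q(z) = z^4 + 102*z^2 + 2501, so Res(f, z₀) = P(z₀)/Q'(z₀) with P(z) = 7*z^2, Q'(z) = 4*z^3 + 204*z:
  Res(f, sqrt(41)*I) = (-287)/(40*sqrt(41)*I) = 7*sqrt(41)*I/40
  Res(f, sqrt(61)*I) = (-427)/(-40*sqrt(61)*I) = -7*sqrt(61)*I/40

Sum of residues: 7*I*(-sqrt(61) + sqrt(41))/40
∫_{-∞}^{∞} f(x) dx = 2πi · (7*I*(-sqrt(61) + sqrt(41))/40) = 7*pi*(-sqrt(41) + sqrt(61))/20

Final answer: 7*pi*(-sqrt(41) + sqrt(61))/20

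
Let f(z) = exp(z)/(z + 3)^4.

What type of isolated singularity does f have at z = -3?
pole of order 4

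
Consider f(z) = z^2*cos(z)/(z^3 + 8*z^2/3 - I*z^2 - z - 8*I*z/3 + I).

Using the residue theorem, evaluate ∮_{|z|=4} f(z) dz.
pi*(27/50 + 81*I/50)*cos(3) + pi*(-3/50 + I/50)*cos(1/3) + pi*(-12/25 + 9*I/25)*cosh(1)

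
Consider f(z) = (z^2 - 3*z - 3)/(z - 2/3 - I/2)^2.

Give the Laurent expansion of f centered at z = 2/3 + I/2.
(-173/36 - 5*I/6)/(z - 2/3 - I/2)^2 + (-5/3 + I)/(z - 2/3 - I/2) + 1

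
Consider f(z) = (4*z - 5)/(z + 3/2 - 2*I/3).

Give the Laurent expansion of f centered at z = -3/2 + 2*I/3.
(-11 + 8*I/3)/(z + 3/2 - 2*I/3) + 4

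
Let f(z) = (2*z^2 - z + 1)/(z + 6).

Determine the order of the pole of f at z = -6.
1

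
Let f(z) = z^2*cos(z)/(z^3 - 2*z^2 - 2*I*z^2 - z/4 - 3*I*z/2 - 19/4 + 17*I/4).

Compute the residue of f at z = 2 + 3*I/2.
Write f(z) = P(z)/Q(z) with P(z) = z^2*cos(z) and Q(z) = z^3 - 2*z^2 - 2*I*z^2 - z/4 - 3*I*z/2 - 19/4 + 17*I/4.
The denominator factors as Q(z) = (z + 1 + I)*(z - 2 - 3*I/2)*(z - 1 - 3*I/2), so z = 2 + 3*I/2 is a simple zero of Q and P is analytic there; z = 2 + 3*I/2 is therefore a simple pole and
  Res(f, z₀) = P(z₀)/Q'(z₀).

Q'(z) = 3*z^2 - 4*z - 4*I*z - 1/4 - 3*I/2, so Q'(2 + 3*I/2) = 3 + 5*I/2.
P(2 + 3*I/2) = (7/4 + 6*I)*cos(2 + 3*I/2).

Res(f, 2 + 3*I/2) = ((7/4 + 6*I)*cos(2 + 3*I/2))/(3 + 5*I/2) = (81/61 + 109*I/122)*cos(2 + 3*I/2)

Final answer: (81/61 + 109*I/122)*cos(2 + 3*I/2)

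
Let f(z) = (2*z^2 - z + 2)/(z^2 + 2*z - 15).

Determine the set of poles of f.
{-5, 3}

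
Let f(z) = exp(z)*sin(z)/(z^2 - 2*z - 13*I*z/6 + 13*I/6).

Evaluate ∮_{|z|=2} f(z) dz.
By the residue theorem, ∮_C f(z) dz = 2πi · (sum of the residues of f at the poles inside |z| = 2).

The denominator factors as (z - 1 - 2*I/3)*(z - 1 - 3*I/2), so the singularities of f are simple poles at z = 1 + 2*I/3, z = 1 + 3*I/2.
  |1 + 2*I/3|² = 13/9 < 4 = 2², so this pole is inside the contour.
  |1 + 3*I/2|² = 13/4 < 4 = 2², so this pole is inside the contour.

With P(z) = exp(z)*sin(z) and Q(z) = z^2 - 2*z - 13*I*z/6 + 13*I/6, each pole is simple, so Res(f, z₀) = P(z₀)/Q'(z₀) with Q'(z) = 2*z - 2 - 13*I/6.
  Res(f, 1 + 2*I/3) = P(1 + 2*I/3)/Q'(1 + 2*I/3) = (exp(1 + 2*I/3)*sin(1 + 2*I/3))/(-5*I/6) = 6*I*exp(1 + 2*I/3)*sin(1 + 2*I/3)/5
  Res(f, 1 + 3*I/2) = P(1 + 3*I/2)/Q'(1 + 3*I/2) = (exp(1 + 3*I/2)*sin(1 + 3*I/2))/(5*I/6) = -6*I*exp(1 + 3*I/2)*sin(1 + 3*I/2)/5

Sum of residues inside C: 6*I*exp(1 + 2*I/3)*sin(1 + 2*I/3)/5 - 6*I*exp(1 + 3*I/2)*sin(1 + 3*I/2)/5
∮_C f(z) dz = 2πi · (6*I*exp(1 + 2*I/3)*sin(1 + 2*I/3)/5 - 6*I*exp(1 + 3*I/2)*sin(1 + 3*I/2)/5) = -12*pi*exp(1 + 2*I/3)*sin(1 + 2*I/3)/5 + 12*pi*exp(1 + 3*I/2)*sin(1 + 3*I/2)/5

Final answer: -12*pi*exp(1 + 2*I/3)*sin(1 + 2*I/3)/5 + 12*pi*exp(1 + 3*I/2)*sin(1 + 3*I/2)/5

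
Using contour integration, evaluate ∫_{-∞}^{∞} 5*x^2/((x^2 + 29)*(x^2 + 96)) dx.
Let f(z) = 5*z^2/((z^2 + 29)*(z^2 + 96)). The denominator has no real zeros and deg Q - deg P = 2 ≥ 2, so the integral of f over the upper semicircle |z| = R tends to 0 as R → ∞. Closing the contour in the upper half-plane,
  ∫_{-∞}^{∞} f(x) dx = 2πi · Σ Res(f, z_k)  over the poles with Im z_k > 0.

Zeros of the denominator: z^2 + 96 = 0 gives z = ±4*sqrt(6)*I; z^2 + 29 = 0 gives z = ±sqrt(29)*I.
Upper half-plane: z = sqrt(29)*I, z = 4*sqrt(6)*I (simple).

Each pole is a simple zero of Q(z) = z^4 + 125*z^2 + 2784, so Res(f, z₀) = P(z₀)/Q'(z₀) with P(z) = 5*z^2, Q'(z) = 4*z^3 + 250*z:
  Res(f, sqrt(29)*I) = (-145)/(134*sqrt(29)*I) = 5*sqrt(29)*I/134
  Res(f, 4*sqrt(6)*I) = (-480)/(-536*sqrt(6)*I) = -10*sqrt(6)*I/67

Sum of residues: 5*I*(-4*sqrt(6) + sqrt(29))/134
∫_{-∞}^{∞} f(x) dx = 2πi · (5*I*(-4*sqrt(6) + sqrt(29))/134) = 5*pi*(-sqrt(29) + 4*sqrt(6))/67

Final answer: 5*pi*(-sqrt(29) + 4*sqrt(6))/67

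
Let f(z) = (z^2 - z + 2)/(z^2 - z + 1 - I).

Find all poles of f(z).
The singularities of f are the zeros of the denominator. Factoring,
  z^2 - z + 1 - I = (z - 1 - I)*(z + I)
so the candidates are z = 1 + I, z = -I.

Check the numerator P(z) = z^2 - z + 2 at each one:
  P(1 + I) = 1 + I ≠ 0, so z = 1 + I is a (simple) pole.
  P(-I) = 1 + I ≠ 0, so z = -I is a (simple) pole.

Poles of f: {-I, 1 + I}

Final answer: {-I, 1 + I}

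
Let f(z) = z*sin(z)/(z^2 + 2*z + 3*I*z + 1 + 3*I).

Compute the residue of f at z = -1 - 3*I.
Write f(z) = P(z)/Q(z) with P(z) = z*sin(z) and Q(z) = z^2 + 2*z + 3*I*z + 1 + 3*I.
The denominator factors as Q(z) = (z + 1 + 3*I)*(z + 1), so z = -1 - 3*I is a simple zero of Q and P is analytic there; z = -1 - 3*I is therefore a simple pole and
  Res(f, z₀) = P(z₀)/Q'(z₀).

Q'(z) = 2*z + 2 + 3*I, so Q'(-1 - 3*I) = -3*I.
P(-1 - 3*I) = (1 + 3*I)*sin(1 + 3*I).

Res(f, -1 - 3*I) = ((1 + 3*I)*sin(1 + 3*I))/(-3*I) = (-1 + I/3)*sin(1 + 3*I)

Final answer: (-1 + I/3)*sin(1 + 3*I)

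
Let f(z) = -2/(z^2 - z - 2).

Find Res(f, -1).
Write f(z) = P(z)/Q(z) with P(z) = -2 and Q(z) = z^2 - z - 2.
The denominator factors as Q(z) = (z - 2)*(z + 1), so z = -1 is a simple zero of Q and P is analytic there; z = -1 is therefore a simple pole and
  Res(f, z₀) = P(z₀)/Q'(z₀).

Q'(z) = 2*z - 1, so Q'(-1) = -3.
P(-1) = -2.

Res(f, -1) = (-2)/(-3) = 2/3

Final answer: 2/3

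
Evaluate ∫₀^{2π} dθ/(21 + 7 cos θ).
Let J = ∫₀^{2π} dθ/(21 + 7 cos θ).
Put z = e^{iθ}: then cos θ = (z + 1/z)/2, dθ = dz/(iz), and z runs once counterclockwise around |z| = 1:
  J = ∮_{|z|=1} 1/(21 + 7*(z + 1/z)/2) · dz/(iz) = (2/i) ∮_{|z|=1} dz/(7*z^2 + 42*z + 7).
The roots of 7*z^2 + 42*z + 7 are z = (-21 ± sqrt(21^2 - 7^2))/7, with sqrt(392) = 14*sqrt(2); their product is 1, so only z₊ = -3 + 2*sqrt(2) lies inside the unit circle (z₋ = -3 - 2*sqrt(2) lies outside).
z₊ is a simple zero of q(z) = 7*z^2 + 42*z + 7, so Res(1/q, z₊) = 1/q'(z₊) with q'(z) = 14*z + 42; and q'(z₊) = 7*(z₊ - z₋) = 28*sqrt(2).
Therefore J = (2/i) · 2πi · 1/(28*sqrt(2)) = 2*pi/(14*sqrt(2)) = sqrt(2)*pi/14

Final answer: sqrt(2)*pi/14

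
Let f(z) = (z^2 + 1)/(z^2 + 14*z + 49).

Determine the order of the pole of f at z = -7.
Factor the denominator:
  z^2 + 14*z + 49 = (z + 7)^2

The numerator P(z) = z^2 + 1 has P(-7) = 50 ≠ 0, so no factor of (z + 7) cancels.
Near z = -7 we can therefore write f(z) = g(z)/(z + 7)^2 with g analytic at -7 and g(-7) ≠ 0 (g is just the numerator).

Hence z = -7 is a pole of order 2.

Final answer: 2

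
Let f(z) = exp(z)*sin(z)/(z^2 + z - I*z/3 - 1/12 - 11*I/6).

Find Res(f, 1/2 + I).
Write f(z) = P(z)/Q(z) with P(z) = exp(z)*sin(z) and Q(z) = z^2 + z - I*z/3 - 1/12 - 11*I/6.
The denominator factors as Q(z) = (z - 1/2 - I)*(z + 3/2 + 2*I/3), so z = 1/2 + I is a simple zero of Q and P is analytic there; z = 1/2 + I is therefore a simple pole and
  Res(f, z₀) = P(z₀)/Q'(z₀).

Q'(z) = 2*z + 1 - I/3, so Q'(1/2 + I) = 2 + 5*I/3.
P(1/2 + I) = exp(1/2 + I)*sin(1/2 + I).

Res(f, 1/2 + I) = (exp(1/2 + I)*sin(1/2 + I))/(2 + 5*I/3) = (18/61 - 15*I/61)*exp(1/2 + I)*sin(1/2 + I)

Final answer: (18/61 - 15*I/61)*exp(1/2 + I)*sin(1/2 + I)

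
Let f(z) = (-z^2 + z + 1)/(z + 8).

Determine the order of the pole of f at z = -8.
Factor the denominator:
  z + 8 = (z + 8)

The numerator P(z) = -z^2 + z + 1 has P(-8) = -71 ≠ 0, so no factor of (z + 8) cancels.
Near z = -8 we can therefore write f(z) = g(z)/(z + 8) with g analytic at -8 and g(-8) ≠ 0 (g is just the numerator).

Hence z = -8 is a pole of order 1.

Final answer: 1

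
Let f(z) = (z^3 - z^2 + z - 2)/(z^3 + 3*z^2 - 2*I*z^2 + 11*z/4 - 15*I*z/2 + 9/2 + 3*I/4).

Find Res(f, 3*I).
-772/595 + 72*I/85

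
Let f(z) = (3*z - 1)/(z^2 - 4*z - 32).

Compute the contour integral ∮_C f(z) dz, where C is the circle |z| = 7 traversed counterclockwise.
13*I*pi/6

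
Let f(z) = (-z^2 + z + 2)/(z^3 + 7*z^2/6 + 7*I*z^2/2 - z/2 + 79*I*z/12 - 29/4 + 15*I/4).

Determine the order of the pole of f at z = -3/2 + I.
Factor the denominator:
  z^3 + 7*z^2/6 + 7*I*z^2/2 - z/2 + 79*I*z/12 - 29/4 + 15*I/4 = (z + 3/2 - I)*(z - 1/3 + 3*I)*(z + 3*I/2)

The numerator P(z) = -z^2 + z + 2 has P(-3/2 + I) = -3/4 + 4*I ≠ 0, so no factor of (z + 3/2 - I) cancels.
Near z = -3/2 + I we can therefore write f(z) = g(z)/(z + 3/2 - I) with g analytic at -3/2 + I and g(-3/2 + I) ≠ 0 (g is the numerator divided by the remaining denominator factors).

Hence z = -3/2 + I is a pole of order 1.

Final answer: 1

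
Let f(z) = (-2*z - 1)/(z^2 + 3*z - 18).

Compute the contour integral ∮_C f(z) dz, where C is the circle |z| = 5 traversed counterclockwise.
-14*I*pi/9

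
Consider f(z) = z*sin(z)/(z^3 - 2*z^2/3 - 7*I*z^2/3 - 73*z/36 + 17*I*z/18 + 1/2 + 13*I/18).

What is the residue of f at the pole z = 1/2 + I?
(9/10 - 27*I/10)*sin(1/2 + I)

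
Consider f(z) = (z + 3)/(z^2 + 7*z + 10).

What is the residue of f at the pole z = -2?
Write f(z) = P(z)/Q(z) with P(z) = z + 3 and Q(z) = z^2 + 7*z + 10.
The denominator factors as Q(z) = (z + 2)*(z + 5), so z = -2 is a simple zero of Q and P is analytic there; z = -2 is therefore a simple pole and
  Res(f, z₀) = P(z₀)/Q'(z₀).

Q'(z) = 2*z + 7, so Q'(-2) = 3.
P(-2) = 1.

Res(f, -2) = (1)/(3) = 1/3

Final answer: 1/3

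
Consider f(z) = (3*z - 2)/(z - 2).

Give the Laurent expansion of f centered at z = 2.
Put w = z - (2), i.e. z = w + 2. The denominator is w, so it suffices to rewrite the numerator in powers of w.

P(z) = 3*z - 2
P(w + 2) = 4 + 3*w

Dividing each term by w:
  f = 4/w + 3

Substituting back w = z - 2:
  f(z) = 4/(z - 2) + 3

The series is finite because the numerator is a polynomial; the negative powers form the principal part, and the coefficient of 1/(z - 2) gives Res(f, 2) = 4.

Final answer: 4/(z - 2) + 3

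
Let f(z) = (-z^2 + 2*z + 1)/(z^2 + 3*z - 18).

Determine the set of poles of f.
The singularities of f are the zeros of the denominator. Factoring,
  z^2 + 3*z - 18 = (z - 3)*(z + 6)
so the candidates are z = 3, z = -6.

Check the numerator P(z) = -z^2 + 2*z + 1 at each one:
  P(3) = -2 ≠ 0, so z = 3 is a (simple) pole.
  P(-6) = -47 ≠ 0, so z = -6 is a (simple) pole.

Poles of f: {-6, 3}

Final answer: {-6, 3}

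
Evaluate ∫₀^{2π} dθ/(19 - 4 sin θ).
Call the integral J. The integrand is 2π-periodic and we integrate over a full period, so shifting θ does not change the value (θ → θ + π/2 turns sin θ into cos θ; θ → θ + π flips the sign of the trig term). Hence
  J = ∫₀^{2π} dθ/(19 + 4 cos θ).
Put z = e^{iθ}: then cos θ = (z + 1/z)/2, dθ = dz/(iz), and z runs once counterclockwise around |z| = 1:
  J = ∮_{|z|=1} 1/(19 + 4*(z + 1/z)/2) · dz/(iz) = (2/i) ∮_{|z|=1} dz/(4*z^2 + 38*z + 4).
The roots of 4*z^2 + 38*z + 4 are z = (-19 ± sqrt(19^2 - 4^2))/4, with sqrt(345) = sqrt(345); their product is 1, so only z₊ = -19/4 + sqrt(345)/4 lies inside the unit circle (z₋ = -19/4 - sqrt(345)/4 lies outside).
z₊ is a simple zero of q(z) = 4*z^2 + 38*z + 4, so Res(1/q, z₊) = 1/q'(z₊) with q'(z) = 8*z + 38; and q'(z₊) = 4*(z₊ - z₋) = 2*sqrt(345).
Therefore J = (2/i) · 2πi · 1/(2*sqrt(345)) = 2*pi/(sqrt(345)) = 2*sqrt(345)*pi/345

Final answer: 2*sqrt(345)*pi/345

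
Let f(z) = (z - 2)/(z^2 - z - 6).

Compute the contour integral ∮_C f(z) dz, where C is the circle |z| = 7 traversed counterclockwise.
By the residue theorem, ∮_C f(z) dz = 2πi · (sum of the residues of f at the poles inside |z| = 7).

The denominator factors as (z + 2)*(z - 3), so the singularities of f are simple poles at z = -2, z = 3.
  |-2|² = 4 < 49 = 7², so this pole is inside the contour.
  |3|² = 9 < 49 = 7², so this pole is inside the contour.

With P(z) = z - 2 and Q(z) = z^2 - z - 6, each pole is simple, so Res(f, z₀) = P(z₀)/Q'(z₀) with Q'(z) = 2*z - 1.
  Res(f, -2) = P(-2)/Q'(-2) = (-4)/(-5) = 4/5
  Res(f, 3) = P(3)/Q'(3) = (1)/(5) = 1/5

Sum of residues inside C: 1
∮_C f(z) dz = 2πi · (1) = 2*I*pi

Final answer: 2*I*pi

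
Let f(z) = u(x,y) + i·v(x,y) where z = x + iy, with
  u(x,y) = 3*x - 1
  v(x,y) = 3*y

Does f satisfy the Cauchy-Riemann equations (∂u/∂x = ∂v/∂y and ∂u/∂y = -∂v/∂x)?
∂u/∂x = 3
∂v/∂y = 3
∂u/∂y = 0
∂v/∂x = 0
∂u/∂x = ∂v/∂y and ∂u/∂y = -∂v/∂x hold identically; f is analytic.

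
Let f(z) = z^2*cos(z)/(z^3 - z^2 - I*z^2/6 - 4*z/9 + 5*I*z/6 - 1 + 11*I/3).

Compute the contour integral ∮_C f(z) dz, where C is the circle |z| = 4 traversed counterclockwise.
pi*(-512/2817 + 928*I/939)*cos(2 - 2*I/3) + pi*(-28/1845 + 248*I/615)*cos(1 + 2*I/3) + pi*(12636/64165 + 39042*I/64165)*cosh(3/2)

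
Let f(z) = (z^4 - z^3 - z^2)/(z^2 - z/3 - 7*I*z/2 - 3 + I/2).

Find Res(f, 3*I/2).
Write f(z) = P(z)/Q(z) with P(z) = z^4 - z^3 - z^2 and Q(z) = z^2 - z/3 - 7*I*z/2 - 3 + I/2.
The denominator factors as Q(z) = (z - 3*I/2)*(z - 1/3 - 2*I), so z = 3*I/2 is a simple zero of Q and P is analytic there; z = 3*I/2 is therefore a simple pole and
  Res(f, z₀) = P(z₀)/Q'(z₀).

Q'(z) = 2*z - 1/3 - 7*I/2, so Q'(3*I/2) = -1/3 - I/2.
P(3*I/2) = 117/16 + 27*I/8.

Res(f, 3*I/2) = (117/16 + 27*I/8)/(-1/3 - I/2) = -297/26 + 729*I/104

Final answer: -297/26 + 729*I/104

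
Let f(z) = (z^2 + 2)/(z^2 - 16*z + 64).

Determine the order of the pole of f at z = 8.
2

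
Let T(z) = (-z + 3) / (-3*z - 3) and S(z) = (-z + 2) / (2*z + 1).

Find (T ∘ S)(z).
(T ∘ S)(z) = T(S(z)) = ((-1)*S(z) + (3))/((-3)*S(z) + (-3)). Multiply numerator and denominator by 2*z + 1:
  numerator:   (-1)*(-z + 2) + (3)*(2*z + 1) = 7*z + 1
  denominator: (-3)*(-z + 2) + (-3)*(2*z + 1) = -3*z - 9
(T ∘ S)(z) = (7*z + 1)/(-3*z - 9) = (-7*z - 1)/(3*z + 9)

Final answer: (-7*z - 1)/(3*z + 9)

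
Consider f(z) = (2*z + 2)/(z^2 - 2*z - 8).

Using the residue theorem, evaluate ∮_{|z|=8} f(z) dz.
4*I*pi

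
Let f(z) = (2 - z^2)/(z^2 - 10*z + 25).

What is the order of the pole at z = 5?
Factor the denominator:
  z^2 - 10*z + 25 = (z - 5)^2

The numerator P(z) = 2 - z^2 has P(5) = -23 ≠ 0, so no factor of (z - 5) cancels.
Near z = 5 we can therefore write f(z) = g(z)/(z - 5)^2 with g analytic at 5 and g(5) ≠ 0 (g is just the numerator).

Hence z = 5 is a pole of order 2.

Final answer: 2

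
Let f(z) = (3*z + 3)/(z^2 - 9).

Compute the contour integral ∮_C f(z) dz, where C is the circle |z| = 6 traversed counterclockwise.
By the residue theorem, ∮_C f(z) dz = 2πi · (sum of the residues of f at the poles inside |z| = 6).

The denominator factors as (z - 3)*(z + 3), so the singularities of f are simple poles at z = 3, z = -3.
  |3|² = 9 < 36 = 6², so this pole is inside the contour.
  |-3|² = 9 < 36 = 6², so this pole is inside the contour.

With P(z) = 3*z + 3 and Q(z) = z^2 - 9, each pole is simple, so Res(f, z₀) = P(z₀)/Q'(z₀) with Q'(z) = 2*z.
  Res(f, 3) = P(3)/Q'(3) = (12)/(6) = 2
  Res(f, -3) = P(-3)/Q'(-3) = (-6)/(-6) = 1

Sum of residues inside C: 3
∮_C f(z) dz = 2πi · (3) = 6*I*pi

Final answer: 6*I*pi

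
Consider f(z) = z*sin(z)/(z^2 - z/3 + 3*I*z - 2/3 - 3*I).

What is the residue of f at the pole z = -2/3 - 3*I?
Write f(z) = P(z)/Q(z) with P(z) = z*sin(z) and Q(z) = z^2 - z/3 + 3*I*z - 2/3 - 3*I.
The denominator factors as Q(z) = (z - 1)*(z + 2/3 + 3*I), so z = -2/3 - 3*I is a simple zero of Q and P is analytic there; z = -2/3 - 3*I is therefore a simple pole and
  Res(f, z₀) = P(z₀)/Q'(z₀).

Q'(z) = 2*z - 1/3 + 3*I, so Q'(-2/3 - 3*I) = -5/3 - 3*I.
P(-2/3 - 3*I) = (2/3 + 3*I)*sin(2/3 + 3*I).

Res(f, -2/3 - 3*I) = ((2/3 + 3*I)*sin(2/3 + 3*I))/(-5/3 - 3*I) = (-91/106 - 27*I/106)*sin(2/3 + 3*I)

Final answer: (-91/106 - 27*I/106)*sin(2/3 + 3*I)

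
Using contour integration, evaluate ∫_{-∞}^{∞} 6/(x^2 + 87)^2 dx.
sqrt(87)*pi/2523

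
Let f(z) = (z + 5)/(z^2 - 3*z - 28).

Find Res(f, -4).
-1/11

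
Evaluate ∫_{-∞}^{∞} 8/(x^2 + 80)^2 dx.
Let f(z) = 8/(z^2 + 80)^2. The denominator has no real zeros and deg Q - deg P = 4 ≥ 2, so the integral of f over the upper semicircle |z| = R tends to 0 as R → ∞. Closing the contour in the upper half-plane,
  ∫_{-∞}^{∞} f(x) dx = 2πi · Σ Res(f, z_k)  over the poles with Im z_k > 0.

Zeros of the denominator: z^2 + 80 = 0 gives z = ±4*sqrt(5)*I.
Upper half-plane: z = 4*sqrt(5)*I (a pole of order 2).

Write f(z) = g(z)/(z - 4*sqrt(5)*I)^2 with g(z) = 8/(z + 4*sqrt(5)*I)^2. For a double pole, Res(f, z₀) = g'(z₀):
  g'(z) = -16/(z + 4*sqrt(5)*I)^3
  Res(f, 4*sqrt(5)*I) = g'(4*sqrt(5)*I) = -sqrt(5)*I/800

∫_{-∞}^{∞} f(x) dx = 2πi · (-sqrt(5)*I/800) = sqrt(5)*pi/400

Final answer: sqrt(5)*pi/400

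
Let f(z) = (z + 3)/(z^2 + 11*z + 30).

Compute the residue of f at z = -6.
3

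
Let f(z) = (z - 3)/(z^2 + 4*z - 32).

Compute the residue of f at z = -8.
Write f(z) = P(z)/Q(z) with P(z) = z - 3 and Q(z) = z^2 + 4*z - 32.
The denominator factors as Q(z) = (z - 4)*(z + 8), so z = -8 is a simple zero of Q and P is analytic there; z = -8 is therefore a simple pole and
  Res(f, z₀) = P(z₀)/Q'(z₀).

Q'(z) = 2*z + 4, so Q'(-8) = -12.
P(-8) = -11.

Res(f, -8) = (-11)/(-12) = 11/12

Final answer: 11/12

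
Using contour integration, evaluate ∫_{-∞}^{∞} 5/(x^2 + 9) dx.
5*pi/3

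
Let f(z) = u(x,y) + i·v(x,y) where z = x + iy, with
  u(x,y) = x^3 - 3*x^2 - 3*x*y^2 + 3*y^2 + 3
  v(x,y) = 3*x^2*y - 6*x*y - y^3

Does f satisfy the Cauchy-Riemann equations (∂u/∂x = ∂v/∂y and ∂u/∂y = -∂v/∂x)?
∂u/∂x = 3*x^2 - 6*x - 3*y^2
∂v/∂y = 3*x^2 - 6*x - 3*y^2
∂u/∂y = -6*x*y + 6*y
∂v/∂x = 6*x*y - 6*y
∂u/∂x = ∂v/∂y and ∂u/∂y = -∂v/∂x hold identically; f is analytic.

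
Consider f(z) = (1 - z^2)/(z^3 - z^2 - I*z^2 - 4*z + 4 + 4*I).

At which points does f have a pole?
{-2, 1 + I, 2}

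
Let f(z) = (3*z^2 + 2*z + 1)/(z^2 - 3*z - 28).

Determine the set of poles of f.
The singularities of f are the zeros of the denominator. Factoring,
  z^2 - 3*z - 28 = (z + 4)*(z - 7)
so the candidates are z = -4, z = 7.

Check the numerator P(z) = 3*z^2 + 2*z + 1 at each one:
  P(-4) = 41 ≠ 0, so z = -4 is a (simple) pole.
  P(7) = 162 ≠ 0, so z = 7 is a (simple) pole.

Poles of f: {-4, 7}

Final answer: {-4, 7}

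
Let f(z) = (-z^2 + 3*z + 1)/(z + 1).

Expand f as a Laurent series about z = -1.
-3/(z + 1) + 5 - (z + 1)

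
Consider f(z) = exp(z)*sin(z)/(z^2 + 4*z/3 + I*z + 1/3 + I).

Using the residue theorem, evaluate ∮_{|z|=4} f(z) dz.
pi*(18/13 - 12*I/13)*exp(-1/3 - I)*sin(1/3 + I) + pi*(-18/13 + 12*I/13)*exp(-1)*sin(1)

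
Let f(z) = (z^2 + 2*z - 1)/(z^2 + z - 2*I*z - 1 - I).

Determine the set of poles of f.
The singularities of f are the zeros of the denominator. Factoring,
  z^2 + z - 2*I*z - 1 - I = (z - I)*(z + 1 - I)
so the candidates are z = I, z = -1 + I.

Check the numerator P(z) = z^2 + 2*z - 1 at each one:
  P(I) = -2 + 2*I ≠ 0, so z = I is a (simple) pole.
  P(-1 + I) = -3 ≠ 0, so z = -1 + I is a (simple) pole.

Poles of f: {-1 + I, I}

Final answer: {-1 + I, I}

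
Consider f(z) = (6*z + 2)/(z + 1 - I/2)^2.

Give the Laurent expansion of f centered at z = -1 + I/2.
(-4 + 3*I)/(z + 1 - I/2)^2 + 6/(z + 1 - I/2)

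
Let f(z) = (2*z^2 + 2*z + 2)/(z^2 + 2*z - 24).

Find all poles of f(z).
The singularities of f are the zeros of the denominator. Factoring,
  z^2 + 2*z - 24 = (z + 6)*(z - 4)
so the candidates are z = -6, z = 4.

Check the numerator P(z) = 2*z^2 + 2*z + 2 at each one:
  P(-6) = 62 ≠ 0, so z = -6 is a (simple) pole.
  P(4) = 42 ≠ 0, so z = 4 is a (simple) pole.

Poles of f: {-6, 4}

Final answer: {-6, 4}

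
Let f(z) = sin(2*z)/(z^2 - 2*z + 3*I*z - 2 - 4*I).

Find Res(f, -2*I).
(1/5 + 2*I/5)*sinh(4)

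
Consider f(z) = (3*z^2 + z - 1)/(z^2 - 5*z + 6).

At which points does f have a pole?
The singularities of f are the zeros of the denominator. Factoring,
  z^2 - 5*z + 6 = (z - 2)*(z - 3)
so the candidates are z = 2, z = 3.

Check the numerator P(z) = 3*z^2 + z - 1 at each one:
  P(2) = 13 ≠ 0, so z = 2 is a (simple) pole.
  P(3) = 29 ≠ 0, so z = 3 is a (simple) pole.

Poles of f: {2, 3}

Final answer: {2, 3}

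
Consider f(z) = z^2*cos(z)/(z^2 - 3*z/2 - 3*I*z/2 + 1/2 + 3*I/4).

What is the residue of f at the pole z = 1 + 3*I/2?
Write f(z) = P(z)/Q(z) with P(z) = z^2*cos(z) and Q(z) = z^2 - 3*z/2 - 3*I*z/2 + 1/2 + 3*I/4.
The denominator factors as Q(z) = (z - 1/2)*(z - 1 - 3*I/2), so z = 1 + 3*I/2 is a simple zero of Q and P is analytic there; z = 1 + 3*I/2 is therefore a simple pole and
  Res(f, z₀) = P(z₀)/Q'(z₀).

Q'(z) = 2*z - 3/2 - 3*I/2, so Q'(1 + 3*I/2) = 1/2 + 3*I/2.
P(1 + 3*I/2) = (-5/4 + 3*I)*cos(1 + 3*I/2).

Res(f, 1 + 3*I/2) = ((-5/4 + 3*I)*cos(1 + 3*I/2))/(1/2 + 3*I/2) = (31/20 + 27*I/20)*cos(1 + 3*I/2)

Final answer: (31/20 + 27*I/20)*cos(1 + 3*I/2)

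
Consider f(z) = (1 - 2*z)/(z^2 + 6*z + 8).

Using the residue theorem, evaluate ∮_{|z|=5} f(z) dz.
By the residue theorem, ∮_C f(z) dz = 2πi · (sum of the residues of f at the poles inside |z| = 5).

The denominator factors as (z + 2)*(z + 4), so the singularities of f are simple poles at z = -2, z = -4.
  |-2|² = 4 < 25 = 5², so this pole is inside the contour.
  |-4|² = 16 < 25 = 5², so this pole is inside the contour.

With P(z) = 1 - 2*z and Q(z) = z^2 + 6*z + 8, each pole is simple, so Res(f, z₀) = P(z₀)/Q'(z₀) with Q'(z) = 2*z + 6.
  Res(f, -2) = P(-2)/Q'(-2) = (5)/(2) = 5/2
  Res(f, -4) = P(-4)/Q'(-4) = (9)/(-2) = -9/2

Sum of residues inside C: -2
∮_C f(z) dz = 2πi · (-2) = -4*I*pi

Final answer: -4*I*pi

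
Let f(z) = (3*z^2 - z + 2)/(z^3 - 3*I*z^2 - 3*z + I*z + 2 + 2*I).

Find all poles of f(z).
The singularities of f are the zeros of the denominator. Factoring,
  z^3 - 3*I*z^2 - 3*z + I*z + 2 + 2*I = (z + 1 - I)*(z - 1)*(z - 2*I)
so the candidates are z = -1 + I, z = 1, z = 2*I.

Check the numerator P(z) = 3*z^2 - z + 2 at each one:
  P(-1 + I) = 3 - 7*I ≠ 0, so z = -1 + I is a (simple) pole.
  P(1) = 4 ≠ 0, so z = 1 is a (simple) pole.
  P(2*I) = -10 - 2*I ≠ 0, so z = 2*I is a (simple) pole.

Poles of f: {-1 + I, 2*I, 1}

Final answer: {-1 + I, 2*I, 1}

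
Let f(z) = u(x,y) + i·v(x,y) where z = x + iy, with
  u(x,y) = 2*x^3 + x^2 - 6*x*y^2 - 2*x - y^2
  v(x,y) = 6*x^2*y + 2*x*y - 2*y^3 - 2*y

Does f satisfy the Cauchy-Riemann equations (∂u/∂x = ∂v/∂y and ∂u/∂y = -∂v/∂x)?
∂u/∂x = 6*x^2 + 2*x - 6*y^2 - 2
∂v/∂y = 6*x^2 + 2*x - 6*y^2 - 2
∂u/∂y = -12*x*y - 2*y
∂v/∂x = 12*x*y + 2*y
∂u/∂x = ∂v/∂y and ∂u/∂y = -∂v/∂x hold identically; f is analytic.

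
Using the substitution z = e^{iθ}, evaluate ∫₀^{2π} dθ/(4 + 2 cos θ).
sqrt(3)*pi/3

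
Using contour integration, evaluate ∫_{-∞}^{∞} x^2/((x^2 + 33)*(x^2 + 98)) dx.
Let f(z) = z^2/((z^2 + 33)*(z^2 + 98)). The denominator has no real zeros and deg Q - deg P = 2 ≥ 2, so the integral of f over the upper semicircle |z| = R tends to 0 as R → ∞. Closing the contour in the upper half-plane,
  ∫_{-∞}^{∞} f(x) dx = 2πi · Σ Res(f, z_k)  over the poles with Im z_k > 0.

Zeros of the denominator: z^2 + 98 = 0 gives z = ±7*sqrt(2)*I; z^2 + 33 = 0 gives z = ±sqrt(33)*I.
Upper half-plane: z = 7*sqrt(2)*I, z = sqrt(33)*I (simple).

Each pole is a simple zero of Q(z) = z^4 + 131*z^2 + 3234, so Res(f, z₀) = P(z₀)/Q'(z₀) with P(z) = z^2, Q'(z) = 4*z^3 + 262*z:
  Res(f, 7*sqrt(2)*I) = (-98)/(-910*sqrt(2)*I) = -7*sqrt(2)*I/130
  Res(f, sqrt(33)*I) = (-33)/(130*sqrt(33)*I) = sqrt(33)*I/130

Sum of residues: I*(-7*sqrt(2) + sqrt(33))/130
∫_{-∞}^{∞} f(x) dx = 2πi · (I*(-7*sqrt(2) + sqrt(33))/130) = pi*(-sqrt(33) + 7*sqrt(2))/65

Final answer: pi*(-sqrt(33) + 7*sqrt(2))/65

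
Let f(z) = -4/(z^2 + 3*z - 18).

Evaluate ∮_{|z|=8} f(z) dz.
By the residue theorem, ∮_C f(z) dz = 2πi · (sum of the residues of f at the poles inside |z| = 8).

The denominator factors as (z + 6)*(z - 3), so the singularities of f are simple poles at z = -6, z = 3.
  |-6|² = 36 < 64 = 8², so this pole is inside the contour.
  |3|² = 9 < 64 = 8², so this pole is inside the contour.

With P(z) = -4 and Q(z) = z^2 + 3*z - 18, each pole is simple, so Res(f, z₀) = P(z₀)/Q'(z₀) with Q'(z) = 2*z + 3.
  Res(f, -6) = P(-6)/Q'(-6) = (-4)/(-9) = 4/9
  Res(f, 3) = P(3)/Q'(3) = (-4)/(9) = -4/9

Sum of residues inside C: 0
∮_C f(z) dz = 2πi · (0) = 0

Final answer: 0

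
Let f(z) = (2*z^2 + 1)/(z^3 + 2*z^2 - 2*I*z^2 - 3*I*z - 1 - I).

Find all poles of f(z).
The singularities of f are the zeros of the denominator. Factoring,
  z^3 + 2*z^2 - 2*I*z^2 - 3*I*z - 1 - I = (z + 1 - I)*(z + 1)*(z - I)
so the candidates are z = -1 + I, z = -1, z = I.

Check the numerator P(z) = 2*z^2 + 1 at each one:
  P(-1 + I) = 1 - 4*I ≠ 0, so z = -1 + I is a (simple) pole.
  P(-1) = 3 ≠ 0, so z = -1 is a (simple) pole.
  P(I) = -1 ≠ 0, so z = I is a (simple) pole.

Poles of f: {-1, -1 + I, I}

Final answer: {-1, -1 + I, I}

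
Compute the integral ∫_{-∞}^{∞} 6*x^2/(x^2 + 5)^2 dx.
Let f(z) = 6*z^2/(z^2 + 5)^2. The denominator has no real zeros and deg Q - deg P = 2 ≥ 2, so the integral of f over the upper semicircle |z| = R tends to 0 as R → ∞. Closing the contour in the upper half-plane,
  ∫_{-∞}^{∞} f(x) dx = 2πi · Σ Res(f, z_k)  over the poles with Im z_k > 0.

Zeros of the denominator: z^2 + 5 = 0 gives z = ±sqrt(5)*I.
Upper half-plane: z = sqrt(5)*I (a pole of order 2).

Write f(z) = g(z)/(z - sqrt(5)*I)^2 with g(z) = 6*z^2/(z + sqrt(5)*I)^2. For a double pole, Res(f, z₀) = g'(z₀):
  g'(z) = 12*sqrt(5)*I*z/(z + sqrt(5)*I)^3
  Res(f, sqrt(5)*I) = g'(sqrt(5)*I) = -3*sqrt(5)*I/10

∫_{-∞}^{∞} f(x) dx = 2πi · (-3*sqrt(5)*I/10) = 3*sqrt(5)*pi/5

Final answer: 3*sqrt(5)*pi/5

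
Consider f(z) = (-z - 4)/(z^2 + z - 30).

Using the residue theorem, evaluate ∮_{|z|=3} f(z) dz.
By the residue theorem, ∮_C f(z) dz = 2πi · (sum of the residues of f at the poles inside |z| = 3).

The denominator factors as (z - 5)*(z + 6), so the singularities of f are simple poles at z = 5, z = -6.
  |5|² = 25 > 9 = 3², so this pole is outside the contour.
  |-6|² = 36 > 9 = 3², so this pole is outside the contour.

No pole lies inside the contour, so f is analytic on and inside C and the integral is 0 (Cauchy's theorem).

Final answer: 0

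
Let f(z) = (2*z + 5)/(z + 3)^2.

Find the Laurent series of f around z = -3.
Put w = z - (-3), i.e. z = w - 3. The denominator is w^2, so it suffices to rewrite the numerator in powers of w.

P(z) = 2*z + 5
P(w - 3) = -1 + 2*w

Dividing each term by w^2:
  f = -1/w^2 + 2/w

Substituting back w = z + 3:
  f(z) = -1/(z + 3)^2 + 2/(z + 3)

The series is finite because the numerator is a polynomial; the negative powers form the principal part, and the coefficient of 1/(z + 3) gives Res(f, -3) = 2.

Final answer: -1/(z + 3)^2 + 2/(z + 3)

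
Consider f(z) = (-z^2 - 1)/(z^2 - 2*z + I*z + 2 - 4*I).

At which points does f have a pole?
{-2*I, 2 + I}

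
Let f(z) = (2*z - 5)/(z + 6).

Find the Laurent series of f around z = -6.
Put w = z - (-6), i.e. z = w - 6. The denominator is w, so it suffices to rewrite the numerator in powers of w.

P(z) = 2*z - 5
P(w - 6) = -17 + 2*w

Dividing each term by w:
  f = -17/w + 2

Substituting back w = z + 6:
  f(z) = -17/(z + 6) + 2

The series is finite because the numerator is a polynomial; the negative powers form the principal part, and the coefficient of 1/(z + 6) gives Res(f, -6) = -17.

Final answer: -17/(z + 6) + 2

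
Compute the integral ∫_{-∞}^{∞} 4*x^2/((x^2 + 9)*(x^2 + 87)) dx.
Let f(z) = 4*z^2/((z^2 + 9)*(z^2 + 87)). The denominator has no real zeros and deg Q - deg P = 2 ≥ 2, so the integral of f over the upper semicircle |z| = R tends to 0 as R → ∞. Closing the contour in the upper half-plane,
  ∫_{-∞}^{∞} f(x) dx = 2πi · Σ Res(f, z_k)  over the poles with Im z_k > 0.

Zeros of the denominator: z^2 + 87 = 0 gives z = ±sqrt(87)*I; z^2 + 9 = 0 gives z = ±3*I.
Upper half-plane: z = 3*I, z = sqrt(87)*I (simple).

Each pole is a simple zero of Q(z) = z^4 + 96*z^2 + 783, so Res(f, z₀) = P(z₀)/Q'(z₀) with P(z) = 4*z^2, Q'(z) = 4*z^3 + 192*z:
  Res(f, 3*I) = (-36)/(468*I) = I/13
  Res(f, sqrt(87)*I) = (-348)/(-156*sqrt(87)*I) = -sqrt(87)*I/39

Sum of residues: I*(3 - sqrt(87))/39
∫_{-∞}^{∞} f(x) dx = 2πi · (I*(3 - sqrt(87))/39) = 2*pi*(-3 + sqrt(87))/39

Final answer: 2*pi*(-3 + sqrt(87))/39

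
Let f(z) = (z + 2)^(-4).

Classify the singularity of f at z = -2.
Write f(z) = g(z)/(z + 2)^4 with g(z) = 1.
g is entire and g(-2) = 1 ≠ 0, so no factor of (z + 2) cancels: the Laurent expansion of f about z = -2 starts at the power -4, i.e. lim_{z→z₀} (z - z₀)^4 f(z) = 1 is finite and nonzero.
So z = -2 is a pole of order 4.

Final answer: pole of order 4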